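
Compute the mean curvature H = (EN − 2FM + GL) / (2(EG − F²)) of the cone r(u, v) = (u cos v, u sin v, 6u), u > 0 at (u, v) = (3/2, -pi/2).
H = 2*sqrt(37)/37

With E = 37, F = 0, G = u^2, L = 0, M = 0, N = 6*sqrt(37)*u^2/(37*Abs(u)), assemble
  H = (EN − 2FM + GL) / (2(EG − F²)) = 3*sqrt(37)/(37*Abs(u)).
At (u, v) = (3/2, -pi/2): H = 2*sqrt(37)/37.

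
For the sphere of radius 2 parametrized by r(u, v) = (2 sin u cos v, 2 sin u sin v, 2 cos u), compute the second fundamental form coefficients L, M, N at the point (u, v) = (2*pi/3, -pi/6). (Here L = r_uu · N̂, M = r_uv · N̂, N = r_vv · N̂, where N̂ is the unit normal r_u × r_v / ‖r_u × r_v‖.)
L = -2;  M = 0;  N = -3/2

Compute the unit normal N̂(u, v) = (sin(u)^2*cos(v)/Abs(sin(u)), sin(u)^2*sin(v)/Abs(sin(u)), sin(2*u)/(2*Abs(sin(u)))), and the second partials r_uu, r_uv, r_vv. Take dot products:
  L(u, v) = r_uu · N̂ = -2*sin(u)/Abs(sin(u)),
  M(u, v) = r_uv · N̂ = 0,
  N(u, v) = r_vv · N̂ = -2*sin(u)^3/Abs(sin(u)).
Evaluating at (u, v) = (2*pi/3, -pi/6):
  L = -2, M = 0, N = -3/2.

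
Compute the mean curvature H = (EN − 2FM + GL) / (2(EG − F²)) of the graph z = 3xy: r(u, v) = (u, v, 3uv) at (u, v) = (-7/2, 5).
H = 756*sqrt(1345)/361805

With E = 9*v^2 + 1, F = 9*u*v, G = 9*u^2 + 1, L = 0, M = 3/sqrt(9*u^2 + 9*v^2 + 1), N = 0, assemble
  H = (EN − 2FM + GL) / (2(EG − F²)) = -27*u*v/(9*u^2 + 9*v^2 + 1)^(3/2).
At (u, v) = (-7/2, 5): H = 756*sqrt(1345)/361805.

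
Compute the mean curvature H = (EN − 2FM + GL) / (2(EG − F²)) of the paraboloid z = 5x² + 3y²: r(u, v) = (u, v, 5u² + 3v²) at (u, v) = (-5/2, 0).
H = 1883*sqrt(626)/391876

With E = 100*u^2 + 1, F = 60*u*v, G = 36*v^2 + 1, L = 10/sqrt(100*u^2 + 36*v^2 + 1), M = 0, N = 6/sqrt(100*u^2 + 36*v^2 + 1), assemble
  H = (EN − 2FM + GL) / (2(EG − F²)) = 4*(75*u^2 + 45*v^2 + 2)/(100*u^2 + 36*v^2 + 1)^(3/2).
At (u, v) = (-5/2, 0): H = 1883*sqrt(626)/391876.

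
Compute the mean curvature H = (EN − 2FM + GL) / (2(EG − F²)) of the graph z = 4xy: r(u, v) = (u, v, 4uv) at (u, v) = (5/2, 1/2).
H = -16*sqrt(105)/2205

With E = 16*v^2 + 1, F = 16*u*v, G = 16*u^2 + 1, L = 0, M = 4/sqrt(16*u^2 + 16*v^2 + 1), N = 0, assemble
  H = (EN − 2FM + GL) / (2(EG − F²)) = -64*u*v/(16*u^2 + 16*v^2 + 1)^(3/2).
At (u, v) = (5/2, 1/2): H = -16*sqrt(105)/2205.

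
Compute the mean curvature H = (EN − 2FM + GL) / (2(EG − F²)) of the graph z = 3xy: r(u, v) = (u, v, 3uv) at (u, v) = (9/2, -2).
H = 1944*sqrt(877)/769129

With E = 9*v^2 + 1, F = 9*u*v, G = 9*u^2 + 1, L = 0, M = 3/sqrt(9*u^2 + 9*v^2 + 1), N = 0, assemble
  H = (EN − 2FM + GL) / (2(EG − F²)) = -27*u*v/(9*u^2 + 9*v^2 + 1)^(3/2).
At (u, v) = (9/2, -2): H = 1944*sqrt(877)/769129.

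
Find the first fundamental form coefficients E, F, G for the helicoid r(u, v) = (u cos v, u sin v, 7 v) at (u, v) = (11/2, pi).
E = 1;  F = 0;  G = 317/4

Partials: r_u = (cos(v), sin(v), 0), r_v = (-u*sin(v), u*cos(v), 7). As functions of (u, v):
  E = r_u · r_u = 1,
  F = r_u · r_v = 0,
  G = r_v · r_v = u^2 + 49.
Evaluating at (u, v) = (11/2, pi): E = 1, F = 0, G = 317/4.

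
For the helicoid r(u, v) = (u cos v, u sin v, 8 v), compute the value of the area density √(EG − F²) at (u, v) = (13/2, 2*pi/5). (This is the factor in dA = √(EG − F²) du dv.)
√(EG − F²)|_{(13/2, 2*pi/5)} = 5*sqrt(17)/2

E = 1, F = 0, G = u^2 + 64, so EG − F² = u^2 + 64. Taking the positive square root: √(EG − F²) = sqrt(u^2 + 64). At (u, v) = (13/2, 2*pi/5): 5*sqrt(17)/2.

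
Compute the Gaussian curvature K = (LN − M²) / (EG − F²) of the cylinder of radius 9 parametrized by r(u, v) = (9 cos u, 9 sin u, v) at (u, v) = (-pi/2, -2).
K = 0

Coefficients of the first fundamental form: E = 81, F = 0, G = 1.
Coefficients of the second fundamental form: L = -9, M = 0, N = 0.
Assemble K = (LN − M²)/(EG − F²) = 0. At (u, v) = (-pi/2, -2): K = 0.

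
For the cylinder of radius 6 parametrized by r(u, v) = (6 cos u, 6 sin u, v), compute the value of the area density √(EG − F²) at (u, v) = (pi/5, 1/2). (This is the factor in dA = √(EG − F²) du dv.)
√(EG − F²)|_{(pi/5, 1/2)} = 6

E = 36, F = 0, G = 1, so EG − F² = 36. Taking the positive square root: √(EG − F²) = 6. At (u, v) = (pi/5, 1/2): 6.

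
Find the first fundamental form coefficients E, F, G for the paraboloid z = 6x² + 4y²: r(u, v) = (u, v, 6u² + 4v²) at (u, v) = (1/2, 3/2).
E = 37;  F = 72;  G = 145

Partials: r_u = (1, 0, 12*u), r_v = (0, 1, 8*v). As functions of (u, v):
  E = r_u · r_u = 144*u^2 + 1,
  F = r_u · r_v = 96*u*v,
  G = r_v · r_v = 64*v^2 + 1.
Evaluating at (u, v) = (1/2, 3/2): E = 37, F = 72, G = 145.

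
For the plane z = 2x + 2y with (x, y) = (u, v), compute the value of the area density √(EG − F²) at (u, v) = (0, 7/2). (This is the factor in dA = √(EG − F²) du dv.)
√(EG − F²)|_{(0, 7/2)} = 3

E = 5, F = 4, G = 5, so EG − F² = 9. Taking the positive square root: √(EG − F²) = 3. At (u, v) = (0, 7/2): 3.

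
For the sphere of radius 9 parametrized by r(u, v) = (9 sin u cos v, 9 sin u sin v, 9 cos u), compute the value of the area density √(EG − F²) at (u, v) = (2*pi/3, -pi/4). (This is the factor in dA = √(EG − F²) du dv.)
√(EG − F²)|_{(2*pi/3, -pi/4)} = 81*sqrt(3)/2

E = 81, F = 0, G = 81*sin(u)^2, so EG − F² = 6561*sin(u)^2. Taking the positive square root: √(EG − F²) = 81*Abs(sin(u)). At (u, v) = (2*pi/3, -pi/4): 81*sqrt(3)/2.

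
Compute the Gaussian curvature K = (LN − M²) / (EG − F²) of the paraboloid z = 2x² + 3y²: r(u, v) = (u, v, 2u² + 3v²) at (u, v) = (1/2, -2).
K = 24/22201

Coefficients of the first fundamental form: E = 16*u^2 + 1, F = 24*u*v, G = 36*v^2 + 1.
Coefficients of the second fundamental form: L = 4/sqrt(16*u^2 + 36*v^2 + 1), M = 0, N = 6/sqrt(16*u^2 + 36*v^2 + 1).
Assemble K = (LN − M²)/(EG − F²) = 24/(256*u^4 + 1152*u^2*v^2 + 32*u^2 + 1296*v^4 + 72*v^2 + 1). At (u, v) = (1/2, -2): K = 24/22201.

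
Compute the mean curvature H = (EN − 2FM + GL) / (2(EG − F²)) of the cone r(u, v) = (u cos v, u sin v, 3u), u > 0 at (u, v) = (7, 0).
H = 3*sqrt(10)/140

With E = 10, F = 0, G = u^2, L = 0, M = 0, N = 3*sqrt(10)*u^2/(10*Abs(u)), assemble
  H = (EN − 2FM + GL) / (2(EG − F²)) = 3*sqrt(10)/(20*Abs(u)).
At (u, v) = (7, 0): H = 3*sqrt(10)/140.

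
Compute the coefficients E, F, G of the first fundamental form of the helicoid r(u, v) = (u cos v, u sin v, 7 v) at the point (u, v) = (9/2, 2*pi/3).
E = 1;  F = 0;  G = 277/4

Partials: r_u = (cos(v), sin(v), 0), r_v = (-u*sin(v), u*cos(v), 7). As functions of (u, v):
  E = r_u · r_u = 1,
  F = r_u · r_v = 0,
  G = r_v · r_v = u^2 + 49.
Evaluating at (u, v) = (9/2, 2*pi/3): E = 1, F = 0, G = 277/4.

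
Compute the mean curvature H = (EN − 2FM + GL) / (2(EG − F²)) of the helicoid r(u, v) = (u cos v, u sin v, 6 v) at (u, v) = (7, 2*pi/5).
H = 0

With E = 1, F = 0, G = u^2 + 36, L = 0, M = -6/sqrt(u^2 + 36), N = 0, assemble
  H = (EN − 2FM + GL) / (2(EG − F²)) = 0.
At (u, v) = (7, 2*pi/5): H = 0.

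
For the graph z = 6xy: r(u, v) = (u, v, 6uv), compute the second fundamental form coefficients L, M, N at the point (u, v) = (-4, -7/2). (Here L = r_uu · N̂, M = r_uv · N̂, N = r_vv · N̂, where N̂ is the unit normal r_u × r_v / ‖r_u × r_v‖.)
L = 0;  M = 3*sqrt(1018)/509;  N = 0

Compute the unit normal N̂(u, v) = (-6*v/sqrt(36*u^2 + 36*v^2 + 1), -6*u/sqrt(36*u^2 + 36*v^2 + 1), 1/sqrt(36*u^2 + 36*v^2 + 1)), and the second partials r_uu, r_uv, r_vv. Take dot products:
  L(u, v) = r_uu · N̂ = 0,
  M(u, v) = r_uv · N̂ = 6/sqrt(36*u^2 + 36*v^2 + 1),
  N(u, v) = r_vv · N̂ = 0.
Evaluating at (u, v) = (-4, -7/2):
  L = 0, M = 3*sqrt(1018)/509, N = 0.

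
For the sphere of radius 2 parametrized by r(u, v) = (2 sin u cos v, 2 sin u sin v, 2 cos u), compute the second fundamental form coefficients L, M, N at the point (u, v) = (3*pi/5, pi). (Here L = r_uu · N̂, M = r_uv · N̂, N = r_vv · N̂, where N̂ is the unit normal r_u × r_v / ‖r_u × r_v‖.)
L = -2;  M = 0;  N = -5/4 - sqrt(5)/4

Compute the unit normal N̂(u, v) = (sin(u)^2*cos(v)/Abs(sin(u)), sin(u)^2*sin(v)/Abs(sin(u)), sin(2*u)/(2*Abs(sin(u)))), and the second partials r_uu, r_uv, r_vv. Take dot products:
  L(u, v) = r_uu · N̂ = -2*sin(u)/Abs(sin(u)),
  M(u, v) = r_uv · N̂ = 0,
  N(u, v) = r_vv · N̂ = -2*sin(u)^3/Abs(sin(u)).
Evaluating at (u, v) = (3*pi/5, pi):
  L = -2, M = 0, N = -5/4 - sqrt(5)/4.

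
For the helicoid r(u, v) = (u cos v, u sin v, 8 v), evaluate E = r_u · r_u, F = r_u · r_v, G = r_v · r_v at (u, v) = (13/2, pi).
E = 1;  F = 0;  G = 425/4

Partials: r_u = (cos(v), sin(v), 0), r_v = (-u*sin(v), u*cos(v), 8). As functions of (u, v):
  E = r_u · r_u = 1,
  F = r_u · r_v = 0,
  G = r_v · r_v = u^2 + 64.
Evaluating at (u, v) = (13/2, pi): E = 1, F = 0, G = 425/4.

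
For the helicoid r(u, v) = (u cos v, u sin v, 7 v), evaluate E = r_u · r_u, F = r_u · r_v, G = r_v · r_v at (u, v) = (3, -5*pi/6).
E = 1;  F = 0;  G = 58

Partials: r_u = (cos(v), sin(v), 0), r_v = (-u*sin(v), u*cos(v), 7). As functions of (u, v):
  E = r_u · r_u = 1,
  F = r_u · r_v = 0,
  G = r_v · r_v = u^2 + 49.
Evaluating at (u, v) = (3, -5*pi/6): E = 1, F = 0, G = 58.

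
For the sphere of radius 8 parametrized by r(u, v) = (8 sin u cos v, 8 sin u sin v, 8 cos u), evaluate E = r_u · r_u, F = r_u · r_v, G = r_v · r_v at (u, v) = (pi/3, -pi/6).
E = 64;  F = 0;  G = 48

Partials: r_u = (8*cos(u)*cos(v), 8*sin(v)*cos(u), -8*sin(u)), r_v = (-8*sin(u)*sin(v), 8*sin(u)*cos(v), 0). As functions of (u, v):
  E = r_u · r_u = 64,
  F = r_u · r_v = 0,
  G = r_v · r_v = 64*sin(u)^2.
Evaluating at (u, v) = (pi/3, -pi/6): E = 64, F = 0, G = 48.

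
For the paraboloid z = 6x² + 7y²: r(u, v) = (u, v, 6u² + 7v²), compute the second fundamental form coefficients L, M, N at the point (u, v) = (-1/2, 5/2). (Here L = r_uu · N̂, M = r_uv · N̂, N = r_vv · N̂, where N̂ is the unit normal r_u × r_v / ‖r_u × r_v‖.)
L = 6*sqrt(1262)/631;  M = 0;  N = 7*sqrt(1262)/631

Compute the unit normal N̂(u, v) = (-12*u/sqrt(144*u^2 + 196*v^2 + 1), -14*v/sqrt(144*u^2 + 196*v^2 + 1), 1/sqrt(144*u^2 + 196*v^2 + 1)), and the second partials r_uu, r_uv, r_vv. Take dot products:
  L(u, v) = r_uu · N̂ = 12/sqrt(144*u^2 + 196*v^2 + 1),
  M(u, v) = r_uv · N̂ = 0,
  N(u, v) = r_vv · N̂ = 14/sqrt(144*u^2 + 196*v^2 + 1).
Evaluating at (u, v) = (-1/2, 5/2):
  L = 6*sqrt(1262)/631, M = 0, N = 7*sqrt(1262)/631.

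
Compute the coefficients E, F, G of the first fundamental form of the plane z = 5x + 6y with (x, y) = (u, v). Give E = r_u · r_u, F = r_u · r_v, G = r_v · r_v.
E = 26;  F = 30;  G = 37

Compute partials: r_u = (1, 0, 5), r_v = (0, 1, 6). Then
  E = r_u · r_u = 26,
  F = r_u · r_v = 30,
  G = r_v · r_v = 37.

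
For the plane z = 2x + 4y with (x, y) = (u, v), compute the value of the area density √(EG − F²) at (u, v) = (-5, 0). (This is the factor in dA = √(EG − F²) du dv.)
√(EG − F²)|_{(-5, 0)} = sqrt(21)

E = 5, F = 8, G = 17, so EG − F² = 21. Taking the positive square root: √(EG − F²) = sqrt(21). At (u, v) = (-5, 0): sqrt(21).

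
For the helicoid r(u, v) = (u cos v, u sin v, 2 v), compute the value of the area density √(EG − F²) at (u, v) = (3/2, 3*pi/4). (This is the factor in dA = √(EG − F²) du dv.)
√(EG − F²)|_{(3/2, 3*pi/4)} = 5/2

E = 1, F = 0, G = u^2 + 4, so EG − F² = u^2 + 4. Taking the positive square root: √(EG − F²) = sqrt(u^2 + 4). At (u, v) = (3/2, 3*pi/4): 5/2.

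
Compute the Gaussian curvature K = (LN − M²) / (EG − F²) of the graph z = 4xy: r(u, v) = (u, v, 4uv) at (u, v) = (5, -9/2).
K = -16/525625

Coefficients of the first fundamental form: E = 16*v^2 + 1, F = 16*u*v, G = 16*u^2 + 1.
Coefficients of the second fundamental form: L = 0, M = 4/sqrt(16*u^2 + 16*v^2 + 1), N = 0.
Assemble K = (LN − M²)/(EG − F²) = -16/(256*u^4 + 512*u^2*v^2 + 32*u^2 + 256*v^4 + 32*v^2 + 1). At (u, v) = (5, -9/2): K = -16/525625.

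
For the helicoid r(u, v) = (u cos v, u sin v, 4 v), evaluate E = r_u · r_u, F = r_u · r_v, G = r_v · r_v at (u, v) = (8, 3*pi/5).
E = 1;  F = 0;  G = 80

Partials: r_u = (cos(v), sin(v), 0), r_v = (-u*sin(v), u*cos(v), 4). As functions of (u, v):
  E = r_u · r_u = 1,
  F = r_u · r_v = 0,
  G = r_v · r_v = u^2 + 16.
Evaluating at (u, v) = (8, 3*pi/5): E = 1, F = 0, G = 80.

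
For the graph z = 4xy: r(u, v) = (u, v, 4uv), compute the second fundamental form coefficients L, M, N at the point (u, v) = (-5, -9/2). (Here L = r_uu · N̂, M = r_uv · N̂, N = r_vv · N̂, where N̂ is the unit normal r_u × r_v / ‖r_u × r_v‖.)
L = 0;  M = 4*sqrt(29)/145;  N = 0

Compute the unit normal N̂(u, v) = (-4*v/sqrt(16*u^2 + 16*v^2 + 1), -4*u/sqrt(16*u^2 + 16*v^2 + 1), 1/sqrt(16*u^2 + 16*v^2 + 1)), and the second partials r_uu, r_uv, r_vv. Take dot products:
  L(u, v) = r_uu · N̂ = 0,
  M(u, v) = r_uv · N̂ = 4/sqrt(16*u^2 + 16*v^2 + 1),
  N(u, v) = r_vv · N̂ = 0.
Evaluating at (u, v) = (-5, -9/2):
  L = 0, M = 4*sqrt(29)/145, N = 0.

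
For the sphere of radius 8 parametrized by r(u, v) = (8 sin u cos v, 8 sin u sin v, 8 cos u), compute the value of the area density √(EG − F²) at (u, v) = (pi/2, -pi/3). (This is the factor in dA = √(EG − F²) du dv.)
√(EG − F²)|_{(pi/2, -pi/3)} = 64

E = 64, F = 0, G = 64*sin(u)^2, so EG − F² = 4096*sin(u)^2. Taking the positive square root: √(EG − F²) = 64*Abs(sin(u)). At (u, v) = (pi/2, -pi/3): 64.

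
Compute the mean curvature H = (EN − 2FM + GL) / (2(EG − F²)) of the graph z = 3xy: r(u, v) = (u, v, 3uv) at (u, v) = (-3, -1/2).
H = -324*sqrt(337)/113569

With E = 9*v^2 + 1, F = 9*u*v, G = 9*u^2 + 1, L = 0, M = 3/sqrt(9*u^2 + 9*v^2 + 1), N = 0, assemble
  H = (EN − 2FM + GL) / (2(EG − F²)) = -27*u*v/(9*u^2 + 9*v^2 + 1)^(3/2).
At (u, v) = (-3, -1/2): H = -324*sqrt(337)/113569.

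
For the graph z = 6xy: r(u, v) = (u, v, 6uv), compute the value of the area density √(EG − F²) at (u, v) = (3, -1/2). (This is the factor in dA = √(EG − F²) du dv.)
√(EG − F²)|_{(3, -1/2)} = sqrt(334)

E = 36*v^2 + 1, F = 36*u*v, G = 36*u^2 + 1, so EG − F² = 36*u^2 + 36*v^2 + 1. Taking the positive square root: √(EG − F²) = sqrt(36*u^2 + 36*v^2 + 1). At (u, v) = (3, -1/2): sqrt(334).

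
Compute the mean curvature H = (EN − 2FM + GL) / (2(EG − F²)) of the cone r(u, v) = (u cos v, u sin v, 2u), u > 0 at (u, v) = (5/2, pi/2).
H = 2*sqrt(5)/25

With E = 5, F = 0, G = u^2, L = 0, M = 0, N = 2*sqrt(5)*u^2/(5*Abs(u)), assemble
  H = (EN − 2FM + GL) / (2(EG − F²)) = sqrt(5)/(5*Abs(u)).
At (u, v) = (5/2, pi/2): H = 2*sqrt(5)/25.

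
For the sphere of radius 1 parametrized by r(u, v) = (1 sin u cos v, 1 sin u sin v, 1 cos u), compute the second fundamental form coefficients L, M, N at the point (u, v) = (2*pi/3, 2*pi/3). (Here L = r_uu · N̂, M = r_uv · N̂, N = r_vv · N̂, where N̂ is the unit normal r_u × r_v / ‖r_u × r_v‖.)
L = -1;  M = 0;  N = -3/4

Compute the unit normal N̂(u, v) = (sin(u)^2*cos(v)/Abs(sin(u)), sin(u)^2*sin(v)/Abs(sin(u)), sin(2*u)/(2*Abs(sin(u)))), and the second partials r_uu, r_uv, r_vv. Take dot products:
  L(u, v) = r_uu · N̂ = -sin(u)/Abs(sin(u)),
  M(u, v) = r_uv · N̂ = 0,
  N(u, v) = r_vv · N̂ = -sin(u)^3/Abs(sin(u)).
Evaluating at (u, v) = (2*pi/3, 2*pi/3):
  L = -1, M = 0, N = -3/4.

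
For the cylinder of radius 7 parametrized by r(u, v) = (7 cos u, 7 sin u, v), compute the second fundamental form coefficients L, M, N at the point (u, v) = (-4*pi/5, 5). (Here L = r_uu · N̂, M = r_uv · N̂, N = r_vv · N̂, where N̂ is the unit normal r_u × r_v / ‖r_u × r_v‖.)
L = -7;  M = 0;  N = 0

Compute the unit normal N̂(u, v) = (cos(u), sin(u), 0), and the second partials r_uu, r_uv, r_vv. Take dot products:
  L(u, v) = r_uu · N̂ = -7,
  M(u, v) = r_uv · N̂ = 0,
  N(u, v) = r_vv · N̂ = 0.
Evaluating at (u, v) = (-4*pi/5, 5):
  L = -7, M = 0, N = 0.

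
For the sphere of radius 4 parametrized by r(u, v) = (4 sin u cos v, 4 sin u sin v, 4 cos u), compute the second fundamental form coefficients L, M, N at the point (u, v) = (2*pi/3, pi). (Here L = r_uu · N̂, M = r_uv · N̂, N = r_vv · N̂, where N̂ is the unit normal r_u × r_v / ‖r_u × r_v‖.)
L = -4;  M = 0;  N = -3

Compute the unit normal N̂(u, v) = (sin(u)^2*cos(v)/Abs(sin(u)), sin(u)^2*sin(v)/Abs(sin(u)), sin(2*u)/(2*Abs(sin(u)))), and the second partials r_uu, r_uv, r_vv. Take dot products:
  L(u, v) = r_uu · N̂ = -4*sin(u)/Abs(sin(u)),
  M(u, v) = r_uv · N̂ = 0,
  N(u, v) = r_vv · N̂ = -4*sin(u)^3/Abs(sin(u)).
Evaluating at (u, v) = (2*pi/3, pi):
  L = -4, M = 0, N = -3.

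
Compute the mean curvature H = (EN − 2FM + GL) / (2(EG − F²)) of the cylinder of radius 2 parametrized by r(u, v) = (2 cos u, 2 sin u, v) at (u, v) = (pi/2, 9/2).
H = -1/4

With E = 4, F = 0, G = 1, L = -2, M = 0, N = 0, assemble
  H = (EN − 2FM + GL) / (2(EG − F²)) = -1/4.
At (u, v) = (pi/2, 9/2): H = -1/4.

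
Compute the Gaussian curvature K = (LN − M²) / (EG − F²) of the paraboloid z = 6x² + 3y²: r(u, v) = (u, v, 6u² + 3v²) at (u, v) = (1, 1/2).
K = 18/5929

Coefficients of the first fundamental form: E = 144*u^2 + 1, F = 72*u*v, G = 36*v^2 + 1.
Coefficients of the second fundamental form: L = 12/sqrt(144*u^2 + 36*v^2 + 1), M = 0, N = 6/sqrt(144*u^2 + 36*v^2 + 1).
Assemble K = (LN − M²)/(EG − F²) = 72/(20736*u^4 + 10368*u^2*v^2 + 288*u^2 + 1296*v^4 + 72*v^2 + 1). At (u, v) = (1, 1/2): K = 18/5929.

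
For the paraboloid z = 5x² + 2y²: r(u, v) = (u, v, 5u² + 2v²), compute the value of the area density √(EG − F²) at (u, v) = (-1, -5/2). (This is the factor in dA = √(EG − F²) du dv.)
√(EG − F²)|_{(-1, -5/2)} = sqrt(201)

E = 100*u^2 + 1, F = 40*u*v, G = 16*v^2 + 1, so EG − F² = 100*u^2 + 16*v^2 + 1. Taking the positive square root: √(EG − F²) = sqrt(100*u^2 + 16*v^2 + 1). At (u, v) = (-1, -5/2): sqrt(201).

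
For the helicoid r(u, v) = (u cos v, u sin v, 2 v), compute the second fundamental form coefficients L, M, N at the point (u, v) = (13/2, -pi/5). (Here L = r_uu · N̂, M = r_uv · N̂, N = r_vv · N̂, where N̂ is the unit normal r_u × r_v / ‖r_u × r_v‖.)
L = 0;  M = -4*sqrt(185)/185;  N = 0

Compute the unit normal N̂(u, v) = (2*sin(v)/sqrt(u^2 + 4), -2*cos(v)/sqrt(u^2 + 4), u/sqrt(u^2 + 4)), and the second partials r_uu, r_uv, r_vv. Take dot products:
  L(u, v) = r_uu · N̂ = 0,
  M(u, v) = r_uv · N̂ = -2/sqrt(u^2 + 4),
  N(u, v) = r_vv · N̂ = 0.
Evaluating at (u, v) = (13/2, -pi/5):
  L = 0, M = -4*sqrt(185)/185, N = 0.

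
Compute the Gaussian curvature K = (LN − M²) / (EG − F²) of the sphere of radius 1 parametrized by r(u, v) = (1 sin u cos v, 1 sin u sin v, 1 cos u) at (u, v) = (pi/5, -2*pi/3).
K = 1

Coefficients of the first fundamental form: E = 1, F = 0, G = sin(u)^2.
Coefficients of the second fundamental form: L = -sin(u)/Abs(sin(u)), M = 0, N = -sin(u)^3/Abs(sin(u)).
Assemble K = (LN − M²)/(EG − F²) = 1. At (u, v) = (pi/5, -2*pi/3): K = 1.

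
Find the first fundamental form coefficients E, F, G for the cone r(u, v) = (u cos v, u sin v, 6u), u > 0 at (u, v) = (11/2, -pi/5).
E = 37;  F = 0;  G = 121/4

Partials: r_u = (cos(v), sin(v), 6), r_v = (-u*sin(v), u*cos(v), 0). As functions of (u, v):
  E = r_u · r_u = 37,
  F = r_u · r_v = 0,
  G = r_v · r_v = u^2.
Evaluating at (u, v) = (11/2, -pi/5): E = 37, F = 0, G = 121/4.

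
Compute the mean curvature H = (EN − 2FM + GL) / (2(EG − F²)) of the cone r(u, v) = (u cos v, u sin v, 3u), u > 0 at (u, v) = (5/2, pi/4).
H = 3*sqrt(10)/50

With E = 10, F = 0, G = u^2, L = 0, M = 0, N = 3*sqrt(10)*u^2/(10*Abs(u)), assemble
  H = (EN − 2FM + GL) / (2(EG − F²)) = 3*sqrt(10)/(20*Abs(u)).
At (u, v) = (5/2, pi/4): H = 3*sqrt(10)/50.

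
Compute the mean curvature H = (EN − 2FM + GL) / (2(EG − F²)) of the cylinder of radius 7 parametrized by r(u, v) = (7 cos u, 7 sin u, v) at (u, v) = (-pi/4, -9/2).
H = -1/14

With E = 49, F = 0, G = 1, L = -7, M = 0, N = 0, assemble
  H = (EN − 2FM + GL) / (2(EG − F²)) = -1/14.
At (u, v) = (-pi/4, -9/2): H = -1/14.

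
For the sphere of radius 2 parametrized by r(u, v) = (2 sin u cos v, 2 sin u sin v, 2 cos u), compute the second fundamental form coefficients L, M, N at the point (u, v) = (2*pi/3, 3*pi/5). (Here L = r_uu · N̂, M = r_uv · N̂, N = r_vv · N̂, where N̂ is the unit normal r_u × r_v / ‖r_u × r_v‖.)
L = -2;  M = 0;  N = -3/2

Compute the unit normal N̂(u, v) = (sin(u)^2*cos(v)/Abs(sin(u)), sin(u)^2*sin(v)/Abs(sin(u)), sin(2*u)/(2*Abs(sin(u)))), and the second partials r_uu, r_uv, r_vv. Take dot products:
  L(u, v) = r_uu · N̂ = -2*sin(u)/Abs(sin(u)),
  M(u, v) = r_uv · N̂ = 0,
  N(u, v) = r_vv · N̂ = -2*sin(u)^3/Abs(sin(u)).
Evaluating at (u, v) = (2*pi/3, 3*pi/5):
  L = -2, M = 0, N = -3/2.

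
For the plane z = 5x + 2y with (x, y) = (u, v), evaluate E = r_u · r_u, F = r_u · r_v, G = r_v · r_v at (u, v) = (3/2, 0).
E = 26;  F = 10;  G = 5

Partials: r_u = (1, 0, 5), r_v = (0, 1, 2). As functions of (u, v):
  E = r_u · r_u = 26,
  F = r_u · r_v = 10,
  G = r_v · r_v = 5.
Evaluating at (u, v) = (3/2, 0): E = 26, F = 10, G = 5.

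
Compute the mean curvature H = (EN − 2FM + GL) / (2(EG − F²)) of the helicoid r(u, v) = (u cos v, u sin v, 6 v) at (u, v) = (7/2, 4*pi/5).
H = 0

With E = 1, F = 0, G = u^2 + 36, L = 0, M = -6/sqrt(u^2 + 36), N = 0, assemble
  H = (EN − 2FM + GL) / (2(EG − F²)) = 0.
At (u, v) = (7/2, 4*pi/5): H = 0.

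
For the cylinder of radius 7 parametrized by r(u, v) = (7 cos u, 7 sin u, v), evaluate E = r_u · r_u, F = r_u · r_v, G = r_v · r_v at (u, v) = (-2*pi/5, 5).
E = 49;  F = 0;  G = 1

Partials: r_u = (-7*sin(u), 7*cos(u), 0), r_v = (0, 0, 1). As functions of (u, v):
  E = r_u · r_u = 49,
  F = r_u · r_v = 0,
  G = r_v · r_v = 1.
Evaluating at (u, v) = (-2*pi/5, 5): E = 49, F = 0, G = 1.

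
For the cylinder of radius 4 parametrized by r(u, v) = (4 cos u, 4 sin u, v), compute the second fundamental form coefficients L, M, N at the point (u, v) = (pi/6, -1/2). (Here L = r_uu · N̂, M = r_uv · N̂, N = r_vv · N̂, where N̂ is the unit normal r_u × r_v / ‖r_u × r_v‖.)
L = -4;  M = 0;  N = 0

Compute the unit normal N̂(u, v) = (cos(u), sin(u), 0), and the second partials r_uu, r_uv, r_vv. Take dot products:
  L(u, v) = r_uu · N̂ = -4,
  M(u, v) = r_uv · N̂ = 0,
  N(u, v) = r_vv · N̂ = 0.
Evaluating at (u, v) = (pi/6, -1/2):
  L = -4, M = 0, N = 0.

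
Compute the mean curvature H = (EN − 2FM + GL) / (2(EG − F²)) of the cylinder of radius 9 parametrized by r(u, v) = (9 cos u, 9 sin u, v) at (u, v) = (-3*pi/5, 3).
H = -1/18

With E = 81, F = 0, G = 1, L = -9, M = 0, N = 0, assemble
  H = (EN − 2FM + GL) / (2(EG − F²)) = -1/18.
At (u, v) = (-3*pi/5, 3): H = -1/18.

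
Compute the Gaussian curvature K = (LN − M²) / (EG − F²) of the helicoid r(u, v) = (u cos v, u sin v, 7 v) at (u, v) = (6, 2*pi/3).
K = -49/7225

Coefficients of the first fundamental form: E = 1, F = 0, G = u^2 + 49.
Coefficients of the second fundamental form: L = 0, M = -7/sqrt(u^2 + 49), N = 0.
Assemble K = (LN − M²)/(EG − F²) = -49/(u^2 + 49)^2. At (u, v) = (6, 2*pi/3): K = -49/7225.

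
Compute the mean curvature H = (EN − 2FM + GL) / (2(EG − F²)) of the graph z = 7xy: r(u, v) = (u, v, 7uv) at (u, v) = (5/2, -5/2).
H = 8575*sqrt(2454)/3011058

With E = 49*v^2 + 1, F = 49*u*v, G = 49*u^2 + 1, L = 0, M = 7/sqrt(49*u^2 + 49*v^2 + 1), N = 0, assemble
  H = (EN − 2FM + GL) / (2(EG − F²)) = -343*u*v/(49*u^2 + 49*v^2 + 1)^(3/2).
At (u, v) = (5/2, -5/2): H = 8575*sqrt(2454)/3011058.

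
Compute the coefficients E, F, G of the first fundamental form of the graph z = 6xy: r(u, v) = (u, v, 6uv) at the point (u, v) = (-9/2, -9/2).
E = 730;  F = 729;  G = 730

Partials: r_u = (1, 0, 6*v), r_v = (0, 1, 6*u). As functions of (u, v):
  E = r_u · r_u = 36*v^2 + 1,
  F = r_u · r_v = 36*u*v,
  G = r_v · r_v = 36*u^2 + 1.
Evaluating at (u, v) = (-9/2, -9/2): E = 730, F = 729, G = 730.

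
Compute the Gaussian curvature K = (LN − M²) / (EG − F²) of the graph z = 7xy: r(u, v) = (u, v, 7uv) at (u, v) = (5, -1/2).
K = -784/24532209

Coefficients of the first fundamental form: E = 49*v^2 + 1, F = 49*u*v, G = 49*u^2 + 1.
Coefficients of the second fundamental form: L = 0, M = 7/sqrt(49*u^2 + 49*v^2 + 1), N = 0.
Assemble K = (LN − M²)/(EG − F²) = -49/(2401*u^4 + 4802*u^2*v^2 + 98*u^2 + 2401*v^4 + 98*v^2 + 1). At (u, v) = (5, -1/2): K = -784/24532209.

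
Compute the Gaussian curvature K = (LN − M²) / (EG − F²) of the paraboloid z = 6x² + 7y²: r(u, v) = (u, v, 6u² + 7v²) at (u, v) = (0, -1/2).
K = 42/625

Coefficients of the first fundamental form: E = 144*u^2 + 1, F = 168*u*v, G = 196*v^2 + 1.
Coefficients of the second fundamental form: L = 12/sqrt(144*u^2 + 196*v^2 + 1), M = 0, N = 14/sqrt(144*u^2 + 196*v^2 + 1).
Assemble K = (LN − M²)/(EG − F²) = 168/(20736*u^4 + 56448*u^2*v^2 + 288*u^2 + 38416*v^4 + 392*v^2 + 1). At (u, v) = (0, -1/2): K = 42/625.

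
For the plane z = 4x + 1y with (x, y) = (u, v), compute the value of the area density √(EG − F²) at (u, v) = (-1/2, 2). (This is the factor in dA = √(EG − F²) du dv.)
√(EG − F²)|_{(-1/2, 2)} = 3*sqrt(2)

E = 17, F = 4, G = 2, so EG − F² = 18. Taking the positive square root: √(EG − F²) = 3*sqrt(2). At (u, v) = (-1/2, 2): 3*sqrt(2).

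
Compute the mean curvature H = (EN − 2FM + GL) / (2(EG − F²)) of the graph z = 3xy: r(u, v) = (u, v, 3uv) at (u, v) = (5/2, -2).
H = 1080*sqrt(373)/139129

With E = 9*v^2 + 1, F = 9*u*v, G = 9*u^2 + 1, L = 0, M = 3/sqrt(9*u^2 + 9*v^2 + 1), N = 0, assemble
  H = (EN − 2FM + GL) / (2(EG − F²)) = -27*u*v/(9*u^2 + 9*v^2 + 1)^(3/2).
At (u, v) = (5/2, -2): H = 1080*sqrt(373)/139129.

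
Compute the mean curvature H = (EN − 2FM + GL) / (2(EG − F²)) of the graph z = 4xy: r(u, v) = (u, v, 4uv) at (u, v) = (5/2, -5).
H = 800*sqrt(501)/251001

With E = 16*v^2 + 1, F = 16*u*v, G = 16*u^2 + 1, L = 0, M = 4/sqrt(16*u^2 + 16*v^2 + 1), N = 0, assemble
  H = (EN − 2FM + GL) / (2(EG − F²)) = -64*u*v/(16*u^2 + 16*v^2 + 1)^(3/2).
At (u, v) = (5/2, -5): H = 800*sqrt(501)/251001.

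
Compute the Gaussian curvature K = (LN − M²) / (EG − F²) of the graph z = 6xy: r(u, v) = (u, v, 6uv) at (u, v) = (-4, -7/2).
K = -9/259081

Coefficients of the first fundamental form: E = 36*v^2 + 1, F = 36*u*v, G = 36*u^2 + 1.
Coefficients of the second fundamental form: L = 0, M = 6/sqrt(36*u^2 + 36*v^2 + 1), N = 0.
Assemble K = (LN − M²)/(EG − F²) = -36/(1296*u^4 + 2592*u^2*v^2 + 72*u^2 + 1296*v^4 + 72*v^2 + 1). At (u, v) = (-4, -7/2): K = -9/259081.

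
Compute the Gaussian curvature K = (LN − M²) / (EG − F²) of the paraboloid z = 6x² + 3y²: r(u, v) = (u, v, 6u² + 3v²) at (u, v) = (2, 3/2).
K = 18/108241

Coefficients of the first fundamental form: E = 144*u^2 + 1, F = 72*u*v, G = 36*v^2 + 1.
Coefficients of the second fundamental form: L = 12/sqrt(144*u^2 + 36*v^2 + 1), M = 0, N = 6/sqrt(144*u^2 + 36*v^2 + 1).
Assemble K = (LN − M²)/(EG − F²) = 72/(20736*u^4 + 10368*u^2*v^2 + 288*u^2 + 1296*v^4 + 72*v^2 + 1). At (u, v) = (2, 3/2): K = 18/108241.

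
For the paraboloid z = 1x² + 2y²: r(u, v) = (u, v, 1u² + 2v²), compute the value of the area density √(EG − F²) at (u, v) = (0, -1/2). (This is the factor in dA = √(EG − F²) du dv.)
√(EG − F²)|_{(0, -1/2)} = sqrt(5)

E = 4*u^2 + 1, F = 8*u*v, G = 16*v^2 + 1, so EG − F² = 4*u^2 + 16*v^2 + 1. Taking the positive square root: √(EG − F²) = sqrt(4*u^2 + 16*v^2 + 1). At (u, v) = (0, -1/2): sqrt(5).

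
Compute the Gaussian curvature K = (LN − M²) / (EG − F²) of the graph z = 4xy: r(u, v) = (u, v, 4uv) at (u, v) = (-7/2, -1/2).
K = -16/40401

Coefficients of the first fundamental form: E = 16*v^2 + 1, F = 16*u*v, G = 16*u^2 + 1.
Coefficients of the second fundamental form: L = 0, M = 4/sqrt(16*u^2 + 16*v^2 + 1), N = 0.
Assemble K = (LN − M²)/(EG − F²) = -16/(256*u^4 + 512*u^2*v^2 + 32*u^2 + 256*v^4 + 32*v^2 + 1). At (u, v) = (-7/2, -1/2): K = -16/40401.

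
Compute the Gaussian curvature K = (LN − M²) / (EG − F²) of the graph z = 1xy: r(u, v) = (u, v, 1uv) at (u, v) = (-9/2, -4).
K = -16/22201

Coefficients of the first fundamental form: E = v^2 + 1, F = u*v, G = u^2 + 1.
Coefficients of the second fundamental form: L = 0, M = 1/sqrt(u^2 + v^2 + 1), N = 0.
Assemble K = (LN − M²)/(EG − F²) = 1/((u^2*v^2 - (u^2 + 1)*(v^2 + 1))*(u^2 + v^2 + 1)). At (u, v) = (-9/2, -4): K = -16/22201.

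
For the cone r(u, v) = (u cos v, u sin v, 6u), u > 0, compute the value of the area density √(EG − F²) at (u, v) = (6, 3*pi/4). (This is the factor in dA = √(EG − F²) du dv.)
√(EG − F²)|_{(6, 3*pi/4)} = 6*sqrt(37)

E = 37, F = 0, G = u^2, so EG − F² = 37*u^2. Taking the positive square root: √(EG − F²) = sqrt(37)*Abs(u). At (u, v) = (6, 3*pi/4): 6*sqrt(37).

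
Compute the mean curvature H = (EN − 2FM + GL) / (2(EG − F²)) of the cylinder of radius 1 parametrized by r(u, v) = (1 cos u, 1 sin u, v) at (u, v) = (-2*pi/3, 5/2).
H = -1/2

With E = 1, F = 0, G = 1, L = -1, M = 0, N = 0, assemble
  H = (EN − 2FM + GL) / (2(EG − F²)) = -1/2.
At (u, v) = (-2*pi/3, 5/2): H = -1/2.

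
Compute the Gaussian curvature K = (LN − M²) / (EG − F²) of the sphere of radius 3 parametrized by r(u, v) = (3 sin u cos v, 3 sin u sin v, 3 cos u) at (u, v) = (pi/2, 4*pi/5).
K = 1/9

Coefficients of the first fundamental form: E = 9, F = 0, G = 9*sin(u)^2.
Coefficients of the second fundamental form: L = -3*sin(u)/Abs(sin(u)), M = 0, N = -3*sin(u)^3/Abs(sin(u)).
Assemble K = (LN − M²)/(EG − F²) = 1/9. At (u, v) = (pi/2, 4*pi/5): K = 1/9.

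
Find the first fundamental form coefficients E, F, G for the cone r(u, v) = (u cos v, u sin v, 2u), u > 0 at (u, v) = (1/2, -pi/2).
E = 5;  F = 0;  G = 1/4

Partials: r_u = (cos(v), sin(v), 2), r_v = (-u*sin(v), u*cos(v), 0). As functions of (u, v):
  E = r_u · r_u = 5,
  F = r_u · r_v = 0,
  G = r_v · r_v = u^2.
Evaluating at (u, v) = (1/2, -pi/2): E = 5, F = 0, G = 1/4.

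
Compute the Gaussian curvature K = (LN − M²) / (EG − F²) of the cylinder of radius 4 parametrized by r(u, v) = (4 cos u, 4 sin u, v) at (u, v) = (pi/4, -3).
K = 0

Coefficients of the first fundamental form: E = 16, F = 0, G = 1.
Coefficients of the second fundamental form: L = -4, M = 0, N = 0.
Assemble K = (LN − M²)/(EG − F²) = 0. At (u, v) = (pi/4, -3): K = 0.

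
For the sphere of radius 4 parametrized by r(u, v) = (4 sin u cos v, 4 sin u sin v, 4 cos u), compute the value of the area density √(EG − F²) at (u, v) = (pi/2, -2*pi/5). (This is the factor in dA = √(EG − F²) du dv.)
√(EG − F²)|_{(pi/2, -2*pi/5)} = 16

E = 16, F = 0, G = 16*sin(u)^2, so EG − F² = 256*sin(u)^2. Taking the positive square root: √(EG − F²) = 16*Abs(sin(u)). At (u, v) = (pi/2, -2*pi/5): 16.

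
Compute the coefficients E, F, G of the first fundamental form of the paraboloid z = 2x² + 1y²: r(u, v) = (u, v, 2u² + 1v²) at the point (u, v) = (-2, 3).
E = 65;  F = -48;  G = 37

Partials: r_u = (1, 0, 4*u), r_v = (0, 1, 2*v). As functions of (u, v):
  E = r_u · r_u = 16*u^2 + 1,
  F = r_u · r_v = 8*u*v,
  G = r_v · r_v = 4*v^2 + 1.
Evaluating at (u, v) = (-2, 3): E = 65, F = -48, G = 37.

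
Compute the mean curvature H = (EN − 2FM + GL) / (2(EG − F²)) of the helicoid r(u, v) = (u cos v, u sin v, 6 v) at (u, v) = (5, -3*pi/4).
H = 0

With E = 1, F = 0, G = u^2 + 36, L = 0, M = -6/sqrt(u^2 + 36), N = 0, assemble
  H = (EN − 2FM + GL) / (2(EG − F²)) = 0.
At (u, v) = (5, -3*pi/4): H = 0.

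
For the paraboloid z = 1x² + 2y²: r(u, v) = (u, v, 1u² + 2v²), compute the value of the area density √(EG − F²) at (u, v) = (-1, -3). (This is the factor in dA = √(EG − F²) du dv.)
√(EG − F²)|_{(-1, -3)} = sqrt(149)

E = 4*u^2 + 1, F = 8*u*v, G = 16*v^2 + 1, so EG − F² = 4*u^2 + 16*v^2 + 1. Taking the positive square root: √(EG − F²) = sqrt(4*u^2 + 16*v^2 + 1). At (u, v) = (-1, -3): sqrt(149).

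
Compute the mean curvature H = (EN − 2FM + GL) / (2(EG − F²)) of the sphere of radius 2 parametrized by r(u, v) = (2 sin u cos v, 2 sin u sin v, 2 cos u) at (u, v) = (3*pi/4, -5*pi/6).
H = -1/2

With E = 4, F = 0, G = 4*sin(u)^2, L = -2*sin(u)/Abs(sin(u)), M = 0, N = -2*sin(u)^3/Abs(sin(u)), assemble
  H = (EN − 2FM + GL) / (2(EG − F²)) = -sin(u)/(2*Abs(sin(u))).
At (u, v) = (3*pi/4, -5*pi/6): H = -1/2.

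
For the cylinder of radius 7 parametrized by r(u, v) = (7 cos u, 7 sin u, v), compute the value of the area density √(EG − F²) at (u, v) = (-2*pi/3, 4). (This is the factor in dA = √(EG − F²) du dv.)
√(EG − F²)|_{(-2*pi/3, 4)} = 7

E = 49, F = 0, G = 1, so EG − F² = 49. Taking the positive square root: √(EG − F²) = 7. At (u, v) = (-2*pi/3, 4): 7.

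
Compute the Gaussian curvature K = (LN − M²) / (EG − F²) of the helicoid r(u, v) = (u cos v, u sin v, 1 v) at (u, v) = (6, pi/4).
K = -1/1369

Coefficients of the first fundamental form: E = 1, F = 0, G = u^2 + 1.
Coefficients of the second fundamental form: L = 0, M = -1/sqrt(u^2 + 1), N = 0.
Assemble K = (LN − M²)/(EG − F²) = -1/(u^2 + 1)^2. At (u, v) = (6, pi/4): K = -1/1369.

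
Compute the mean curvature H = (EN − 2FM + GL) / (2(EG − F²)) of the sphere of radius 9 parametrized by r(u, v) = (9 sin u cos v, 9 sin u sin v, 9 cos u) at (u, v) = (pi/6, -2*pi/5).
H = -1/9

With E = 81, F = 0, G = 81*sin(u)^2, L = -9*sin(u)/Abs(sin(u)), M = 0, N = -9*sin(u)^3/Abs(sin(u)), assemble
  H = (EN − 2FM + GL) / (2(EG − F²)) = -sin(u)/(9*Abs(sin(u))).
At (u, v) = (pi/6, -2*pi/5): H = -1/9.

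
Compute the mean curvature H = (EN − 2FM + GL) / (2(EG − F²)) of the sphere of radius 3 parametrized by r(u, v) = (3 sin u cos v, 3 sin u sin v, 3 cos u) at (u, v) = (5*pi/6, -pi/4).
H = -1/3

With E = 9, F = 0, G = 9*sin(u)^2, L = -3*sin(u)/Abs(sin(u)), M = 0, N = -3*sin(u)^3/Abs(sin(u)), assemble
  H = (EN − 2FM + GL) / (2(EG − F²)) = -sin(u)/(3*Abs(sin(u))).
At (u, v) = (5*pi/6, -pi/4): H = -1/3.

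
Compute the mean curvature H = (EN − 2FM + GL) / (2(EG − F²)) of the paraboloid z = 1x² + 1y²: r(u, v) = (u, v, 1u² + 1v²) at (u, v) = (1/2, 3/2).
H = 12*sqrt(11)/121

With E = 4*u^2 + 1, F = 4*u*v, G = 4*v^2 + 1, L = 2/sqrt(4*u^2 + 4*v^2 + 1), M = 0, N = 2/sqrt(4*u^2 + 4*v^2 + 1), assemble
  H = (EN − 2FM + GL) / (2(EG − F²)) = 2*(2*u^2 + 2*v^2 + 1)/(4*u^2 + 4*v^2 + 1)^(3/2).
At (u, v) = (1/2, 3/2): H = 12*sqrt(11)/121.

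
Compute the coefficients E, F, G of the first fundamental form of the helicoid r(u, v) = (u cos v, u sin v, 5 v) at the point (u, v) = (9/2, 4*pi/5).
E = 1;  F = 0;  G = 181/4

Partials: r_u = (cos(v), sin(v), 0), r_v = (-u*sin(v), u*cos(v), 5). As functions of (u, v):
  E = r_u · r_u = 1,
  F = r_u · r_v = 0,
  G = r_v · r_v = u^2 + 25.
Evaluating at (u, v) = (9/2, 4*pi/5): E = 1, F = 0, G = 181/4.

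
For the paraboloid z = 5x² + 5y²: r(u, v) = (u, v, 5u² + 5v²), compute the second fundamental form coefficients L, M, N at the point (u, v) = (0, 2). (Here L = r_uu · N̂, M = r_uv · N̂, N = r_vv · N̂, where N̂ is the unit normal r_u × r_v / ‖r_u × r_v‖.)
L = 10*sqrt(401)/401;  M = 0;  N = 10*sqrt(401)/401

Compute the unit normal N̂(u, v) = (-10*u/sqrt(100*u^2 + 100*v^2 + 1), -10*v/sqrt(100*u^2 + 100*v^2 + 1), 1/sqrt(100*u^2 + 100*v^2 + 1)), and the second partials r_uu, r_uv, r_vv. Take dot products:
  L(u, v) = r_uu · N̂ = 10/sqrt(100*u^2 + 100*v^2 + 1),
  M(u, v) = r_uv · N̂ = 0,
  N(u, v) = r_vv · N̂ = 10/sqrt(100*u^2 + 100*v^2 + 1).
Evaluating at (u, v) = (0, 2):
  L = 10*sqrt(401)/401, M = 0, N = 10*sqrt(401)/401.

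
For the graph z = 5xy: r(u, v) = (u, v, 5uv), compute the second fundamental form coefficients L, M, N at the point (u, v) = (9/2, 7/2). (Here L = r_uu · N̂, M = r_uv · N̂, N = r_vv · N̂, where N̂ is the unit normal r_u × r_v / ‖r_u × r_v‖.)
L = 0;  M = 5*sqrt(3254)/1627;  N = 0

Compute the unit normal N̂(u, v) = (-5*v/sqrt(25*u^2 + 25*v^2 + 1), -5*u/sqrt(25*u^2 + 25*v^2 + 1), 1/sqrt(25*u^2 + 25*v^2 + 1)), and the second partials r_uu, r_uv, r_vv. Take dot products:
  L(u, v) = r_uu · N̂ = 0,
  M(u, v) = r_uv · N̂ = 5/sqrt(25*u^2 + 25*v^2 + 1),
  N(u, v) = r_vv · N̂ = 0.
Evaluating at (u, v) = (9/2, 7/2):
  L = 0, M = 5*sqrt(3254)/1627, N = 0.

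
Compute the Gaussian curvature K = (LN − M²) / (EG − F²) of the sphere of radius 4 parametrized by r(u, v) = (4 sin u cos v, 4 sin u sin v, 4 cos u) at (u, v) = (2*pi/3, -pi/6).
K = 1/16

Coefficients of the first fundamental form: E = 16, F = 0, G = 16*sin(u)^2.
Coefficients of the second fundamental form: L = -4*sin(u)/Abs(sin(u)), M = 0, N = -4*sin(u)^3/Abs(sin(u)).
Assemble K = (LN − M²)/(EG − F²) = 1/16. At (u, v) = (2*pi/3, -pi/6): K = 1/16.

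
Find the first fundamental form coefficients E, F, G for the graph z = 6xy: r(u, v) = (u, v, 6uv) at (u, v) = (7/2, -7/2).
E = 442;  F = -441;  G = 442

Partials: r_u = (1, 0, 6*v), r_v = (0, 1, 6*u). As functions of (u, v):
  E = r_u · r_u = 36*v^2 + 1,
  F = r_u · r_v = 36*u*v,
  G = r_v · r_v = 36*u^2 + 1.
Evaluating at (u, v) = (7/2, -7/2): E = 442, F = -441, G = 442.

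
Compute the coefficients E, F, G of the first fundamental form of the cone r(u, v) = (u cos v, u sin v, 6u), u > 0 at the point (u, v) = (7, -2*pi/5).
E = 37;  F = 0;  G = 49

Partials: r_u = (cos(v), sin(v), 6), r_v = (-u*sin(v), u*cos(v), 0). As functions of (u, v):
  E = r_u · r_u = 37,
  F = r_u · r_v = 0,
  G = r_v · r_v = u^2.
Evaluating at (u, v) = (7, -2*pi/5): E = 37, F = 0, G = 49.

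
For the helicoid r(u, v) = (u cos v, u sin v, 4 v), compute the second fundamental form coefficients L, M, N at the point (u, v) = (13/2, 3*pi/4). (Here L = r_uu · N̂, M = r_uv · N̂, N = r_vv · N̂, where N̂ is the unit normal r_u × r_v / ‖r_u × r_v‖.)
L = 0;  M = -8*sqrt(233)/233;  N = 0

Compute the unit normal N̂(u, v) = (4*sin(v)/sqrt(u^2 + 16), -4*cos(v)/sqrt(u^2 + 16), u/sqrt(u^2 + 16)), and the second partials r_uu, r_uv, r_vv. Take dot products:
  L(u, v) = r_uu · N̂ = 0,
  M(u, v) = r_uv · N̂ = -4/sqrt(u^2 + 16),
  N(u, v) = r_vv · N̂ = 0.
Evaluating at (u, v) = (13/2, 3*pi/4):
  L = 0, M = -8*sqrt(233)/233, N = 0.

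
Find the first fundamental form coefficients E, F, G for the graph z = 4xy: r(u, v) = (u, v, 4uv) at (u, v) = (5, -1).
E = 17;  F = -80;  G = 401

Partials: r_u = (1, 0, 4*v), r_v = (0, 1, 4*u). As functions of (u, v):
  E = r_u · r_u = 16*v^2 + 1,
  F = r_u · r_v = 16*u*v,
  G = r_v · r_v = 16*u^2 + 1.
Evaluating at (u, v) = (5, -1): E = 17, F = -80, G = 401.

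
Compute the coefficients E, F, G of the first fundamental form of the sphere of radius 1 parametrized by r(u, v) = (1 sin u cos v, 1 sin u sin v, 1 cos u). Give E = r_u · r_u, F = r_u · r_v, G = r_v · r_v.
E = 1;  F = 0;  G = sin(u)^2

Compute partials: r_u = (cos(u)*cos(v), sin(v)*cos(u), -sin(u)), r_v = (-sin(u)*sin(v), sin(u)*cos(v), 0). Then
  E = r_u · r_u = 1,
  F = r_u · r_v = 0,
  G = r_v · r_v = sin(u)^2.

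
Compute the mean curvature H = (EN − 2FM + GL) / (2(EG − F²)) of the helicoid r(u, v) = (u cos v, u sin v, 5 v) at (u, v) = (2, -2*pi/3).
H = 0

With E = 1, F = 0, G = u^2 + 25, L = 0, M = -5/sqrt(u^2 + 25), N = 0, assemble
  H = (EN − 2FM + GL) / (2(EG − F²)) = 0.
At (u, v) = (2, -2*pi/3): H = 0.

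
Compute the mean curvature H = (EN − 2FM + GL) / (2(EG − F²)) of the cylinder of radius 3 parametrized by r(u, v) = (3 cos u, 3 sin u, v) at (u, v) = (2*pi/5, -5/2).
H = -1/6

With E = 9, F = 0, G = 1, L = -3, M = 0, N = 0, assemble
  H = (EN − 2FM + GL) / (2(EG − F²)) = -1/6.
At (u, v) = (2*pi/5, -5/2): H = -1/6.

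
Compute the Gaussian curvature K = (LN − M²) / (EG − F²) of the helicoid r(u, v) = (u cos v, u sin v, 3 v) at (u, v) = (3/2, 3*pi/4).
K = -16/225

Coefficients of the first fundamental form: E = 1, F = 0, G = u^2 + 9.
Coefficients of the second fundamental form: L = 0, M = -3/sqrt(u^2 + 9), N = 0.
Assemble K = (LN − M²)/(EG − F²) = -9/(u^2 + 9)^2. At (u, v) = (3/2, 3*pi/4): K = -16/225.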